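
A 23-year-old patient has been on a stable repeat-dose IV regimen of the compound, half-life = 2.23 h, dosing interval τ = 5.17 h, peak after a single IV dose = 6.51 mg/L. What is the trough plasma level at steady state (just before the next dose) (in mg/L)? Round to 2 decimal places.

1.63 mg/L

k = ln2 / t½ = 0.693147 / 2.23 = 0.3108 h⁻¹
e^(−kτ) = e^(−0.3108 × 5.17) = 0.2005
Accumulation ratio R = 1 / (1 − e^(−kτ)) = 1 / (1 − 0.2005) = 1.251
Steady-state trough = C₀ × R × e^(−kτ) = 6.51 × 1.251 × 0.2005 = 1.633 mg/L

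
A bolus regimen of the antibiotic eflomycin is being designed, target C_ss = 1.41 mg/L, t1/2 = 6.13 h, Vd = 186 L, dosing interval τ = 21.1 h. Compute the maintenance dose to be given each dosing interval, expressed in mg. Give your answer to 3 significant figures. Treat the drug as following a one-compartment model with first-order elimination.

k = ln2 / t½ = 0.693147 / 6.13 = 0.1131 h⁻¹
CL = k × Vd = 0.1131 × 186 = 21.04 L/h
At steady state, Dose/τ = Css × CL.
Dose = Css × CL × τ = 1.41 × 21.04 × 21.1 = 626.0 mg

626 mg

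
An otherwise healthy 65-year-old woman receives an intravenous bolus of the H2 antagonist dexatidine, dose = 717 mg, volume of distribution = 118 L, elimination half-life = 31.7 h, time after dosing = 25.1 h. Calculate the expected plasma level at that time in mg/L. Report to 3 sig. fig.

C₀ = Dose / Vd = 717.0 / 118 = 6.076 mg/L
k = ln2 / t½ = 0.693147 / 31.7 = 0.02187 h⁻¹
C = C₀ · e^(−k·t) = 6.076 × e^(−0.02187 × 25.1)
  = 6.076 × 0.5776 = 3.509 mg/L

3.51 mg/L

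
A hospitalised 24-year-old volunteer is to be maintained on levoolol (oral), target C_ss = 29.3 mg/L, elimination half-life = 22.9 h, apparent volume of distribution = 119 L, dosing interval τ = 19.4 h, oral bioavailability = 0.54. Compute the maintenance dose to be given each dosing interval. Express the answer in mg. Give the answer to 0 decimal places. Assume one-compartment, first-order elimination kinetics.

3792 mg

k = ln2 / t½ = 0.693147 / 22.9 = 0.03027 h⁻¹
CL = k × Vd = 0.03027 × 119 = 3.602 L/h
At steady state, F × (Dose/τ) = Css × CL.
Dose = Css × CL × τ / F = 29.3 × 3.602 × 19.4 / 0.54 = 3792 mg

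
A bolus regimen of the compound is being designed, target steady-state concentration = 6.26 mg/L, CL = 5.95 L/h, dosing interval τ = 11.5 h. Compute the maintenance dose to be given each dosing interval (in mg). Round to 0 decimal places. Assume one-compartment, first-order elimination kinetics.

At steady state, Dose/τ = Css × CL.
Dose = Css × CL × τ = 6.26 × 5.950 × 11.5 = 428.3 mg

428 mg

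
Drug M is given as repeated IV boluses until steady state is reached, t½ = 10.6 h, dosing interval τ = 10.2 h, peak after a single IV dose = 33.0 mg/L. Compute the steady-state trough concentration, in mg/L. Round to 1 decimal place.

k = ln2 / t½ = 0.693147 / 10.6 = 0.06539 h⁻¹
e^(−kτ) = e^(−0.06539 × 10.2) = 0.5133
Accumulation ratio R = 1 / (1 − e^(−kτ)) = 1 / (1 − 0.5133) = 2.055
Steady-state trough = C₀ × R × e^(−kτ) = 33.0 × 2.055 × 0.5133 = 34.81 mg/L

34.8 mg/L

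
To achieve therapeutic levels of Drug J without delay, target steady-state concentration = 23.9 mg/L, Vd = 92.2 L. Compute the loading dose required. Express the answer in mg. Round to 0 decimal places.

LD = Css × Vd = 23.9 × 92.2 = 2204 mg

2204 mg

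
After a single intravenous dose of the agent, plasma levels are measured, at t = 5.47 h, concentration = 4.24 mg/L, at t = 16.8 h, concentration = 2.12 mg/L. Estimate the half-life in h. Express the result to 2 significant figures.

11 h

k = ln(C₁/C₂) / (t₂ − t₁) = ln(4.24/2.12) / (16.8 − 5.47)
  = 0.6931 / 11.33 = 0.06117 h⁻¹
t½ = ln2 / k = 0.693147 / 0.06117 = 11.33 h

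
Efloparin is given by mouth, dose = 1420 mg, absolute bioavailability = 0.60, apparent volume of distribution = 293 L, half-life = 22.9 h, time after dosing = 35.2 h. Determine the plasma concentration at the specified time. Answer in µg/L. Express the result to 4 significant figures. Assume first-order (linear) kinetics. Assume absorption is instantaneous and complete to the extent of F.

Amount reaching circulation = F × Dose = 0.60 × 1420 = 852.0 mg
C₀ = F·Dose / Vd = 852.0 / 293 = 2.908 mg/L
k = ln2 / t½ = 0.693147 / 22.9 = 0.03027 h⁻¹
C = C₀ · e^(−k·t) = 2.908 × e^(−0.03027 × 35.2)
  = 2.908 × 0.3446 = 1.002 mg/L
Convert: 1.002 mg/L × 1000 = 1002 µg/L

1002 µg/L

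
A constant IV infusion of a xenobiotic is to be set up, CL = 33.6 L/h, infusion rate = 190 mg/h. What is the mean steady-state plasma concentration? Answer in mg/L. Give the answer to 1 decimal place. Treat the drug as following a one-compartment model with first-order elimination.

At steady state Css = R₀ / CL = 190 / 33.60 = 5.655 mg/L

5.7 mg/L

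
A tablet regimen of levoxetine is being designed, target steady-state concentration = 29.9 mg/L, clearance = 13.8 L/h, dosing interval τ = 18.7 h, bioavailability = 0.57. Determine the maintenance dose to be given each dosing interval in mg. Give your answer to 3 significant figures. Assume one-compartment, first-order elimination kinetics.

At steady state, F × (Dose/τ) = Css × CL.
Dose = Css × CL × τ / F = 29.9 × 13.80 × 18.7 / 0.57 = 13540 mg

13500 mg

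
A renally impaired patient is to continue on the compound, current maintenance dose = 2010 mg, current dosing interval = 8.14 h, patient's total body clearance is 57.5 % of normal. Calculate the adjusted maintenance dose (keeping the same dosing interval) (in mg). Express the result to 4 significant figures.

1156 mg

To keep the same average steady-state level, dosing rate must scale with clearance.
CL ratio = 57.5 / 100 = 0.5750
New dose (same interval) = 2010 × 0.5750 = 1156 mg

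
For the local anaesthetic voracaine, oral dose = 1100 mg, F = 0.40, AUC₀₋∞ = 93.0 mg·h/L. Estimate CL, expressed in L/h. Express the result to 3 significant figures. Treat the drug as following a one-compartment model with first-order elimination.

CL = F·Dose / AUC = 0.40 × 1100 / 93.0 = 4.731 L/h

4.73 L/h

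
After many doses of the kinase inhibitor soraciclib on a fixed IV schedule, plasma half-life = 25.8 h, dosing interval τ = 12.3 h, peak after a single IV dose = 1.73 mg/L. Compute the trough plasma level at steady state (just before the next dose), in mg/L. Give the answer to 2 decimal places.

4.42 mg/L

k = ln2 / t½ = 0.693147 / 25.8 = 0.02687 h⁻¹
e^(−kτ) = e^(−0.02687 × 12.3) = 0.7186
Accumulation ratio R = 1 / (1 − e^(−kτ)) = 1 / (1 − 0.7186) = 3.554
Steady-state trough = C₀ × R × e^(−kτ) = 1.73 × 3.554 × 0.7186 = 4.418 mg/L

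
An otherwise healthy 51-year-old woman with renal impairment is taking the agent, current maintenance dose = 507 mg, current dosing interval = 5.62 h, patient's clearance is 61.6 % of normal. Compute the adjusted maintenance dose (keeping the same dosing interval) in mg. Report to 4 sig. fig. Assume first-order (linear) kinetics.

312.3 mg

To keep the same average steady-state level, dosing rate must scale with clearance.
CL ratio = 61.6 / 100 = 0.6160
New dose (same interval) = 507 × 0.6160 = 312.3 mg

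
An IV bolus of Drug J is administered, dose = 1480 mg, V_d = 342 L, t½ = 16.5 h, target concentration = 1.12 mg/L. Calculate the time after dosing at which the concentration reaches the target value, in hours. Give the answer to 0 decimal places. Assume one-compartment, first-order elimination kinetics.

32 h

C₀ = Dose / Vd = 1480 / 342 = 4.327 mg/L
k = ln2 / t½ = 0.693147 / 16.5 = 0.04201 h⁻¹
t = ln(C₀ / C) / k = ln(4.327 / 1.12) / 0.04201
  = ln(3.863) / 0.04201 = 1.351 / 0.04201 = 32.16 h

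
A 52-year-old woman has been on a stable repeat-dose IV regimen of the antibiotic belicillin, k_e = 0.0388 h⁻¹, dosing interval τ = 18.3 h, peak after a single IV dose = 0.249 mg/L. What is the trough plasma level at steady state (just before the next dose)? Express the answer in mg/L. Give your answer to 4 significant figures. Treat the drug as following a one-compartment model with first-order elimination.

0.2408 mg/L

e^(−kτ) = e^(−0.03880 × 18.3) = 0.4916
Accumulation ratio R = 1 / (1 − e^(−kτ)) = 1 / (1 − 0.4916) = 1.967
Steady-state trough = C₀ × R × e^(−kτ) = 0.249 × 1.967 × 0.4916 = 0.2408 mg/L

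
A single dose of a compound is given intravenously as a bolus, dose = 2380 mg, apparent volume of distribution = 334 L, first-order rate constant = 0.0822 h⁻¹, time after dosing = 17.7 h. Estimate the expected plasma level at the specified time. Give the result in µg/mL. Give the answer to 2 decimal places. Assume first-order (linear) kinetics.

C₀ = Dose / Vd = 2380 / 334 = 7.126 mg/L
C = C₀ · e^(−k·t) = 7.126 × e^(−0.08220 × 17.7)
  = 7.126 × 0.2334 = 1.663 mg/L
(1.663 mg/L = 1.663 µg/mL)

1.66 µg/mL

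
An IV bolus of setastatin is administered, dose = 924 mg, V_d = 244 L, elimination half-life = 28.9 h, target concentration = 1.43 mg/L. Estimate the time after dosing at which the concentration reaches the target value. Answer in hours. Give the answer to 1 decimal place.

C₀ = Dose / Vd = 924.0 / 244 = 3.787 mg/L
k = ln2 / t½ = 0.693147 / 28.9 = 0.02398 h⁻¹
t = ln(C₀ / C) / k = ln(3.787 / 1.43) / 0.02398
  = ln(2.648) / 0.02398 = 0.9738 / 0.02398 = 40.61 h

40.6 h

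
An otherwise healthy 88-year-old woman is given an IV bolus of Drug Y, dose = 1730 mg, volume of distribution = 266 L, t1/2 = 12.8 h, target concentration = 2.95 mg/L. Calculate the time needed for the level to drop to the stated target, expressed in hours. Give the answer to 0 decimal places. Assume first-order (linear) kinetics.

C₀ = Dose / Vd = 1730 / 266 = 6.504 mg/L
k = ln2 / t½ = 0.693147 / 12.8 = 0.05415 h⁻¹
t = ln(C₀ / C) / k = ln(6.504 / 2.95) / 0.05415
  = ln(2.205) / 0.05415 = 0.7907 / 0.05415 = 14.60 h

15 h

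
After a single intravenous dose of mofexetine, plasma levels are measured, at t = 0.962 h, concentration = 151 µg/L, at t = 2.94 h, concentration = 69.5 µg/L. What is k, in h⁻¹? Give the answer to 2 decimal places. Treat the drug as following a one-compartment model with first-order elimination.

k = ln(C₁/C₂) / (t₂ − t₁) = ln(151/69.5) / (2.94 − 0.962)
  = 0.7760 / 1.978 = 0.3923 h⁻¹

0.39 h⁻¹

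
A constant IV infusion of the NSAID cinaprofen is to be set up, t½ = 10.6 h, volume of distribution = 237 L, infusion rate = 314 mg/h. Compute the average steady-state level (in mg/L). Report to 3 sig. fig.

20.3 mg/L

k = ln2 / t½ = 0.693147 / 10.6 = 0.06539 h⁻¹
CL = k × Vd = 0.06539 × 237 = 15.50 L/h
At steady state Css = R₀ / CL = 314 / 15.50 = 20.26 mg/L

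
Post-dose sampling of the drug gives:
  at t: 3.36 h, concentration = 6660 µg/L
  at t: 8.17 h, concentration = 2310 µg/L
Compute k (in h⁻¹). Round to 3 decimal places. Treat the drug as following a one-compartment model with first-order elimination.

k = ln(C₁/C₂) / (t₂ − t₁) = ln(6660/2310) / (8.17 − 3.36)
  = 1.059 / 4.810 = 0.2202 h⁻¹

0.220 h⁻¹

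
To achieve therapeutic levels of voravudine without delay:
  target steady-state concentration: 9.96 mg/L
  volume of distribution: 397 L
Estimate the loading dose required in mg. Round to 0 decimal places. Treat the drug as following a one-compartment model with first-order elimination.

3954 mg

LD = Css × Vd = 9.96 × 397 = 3954 mg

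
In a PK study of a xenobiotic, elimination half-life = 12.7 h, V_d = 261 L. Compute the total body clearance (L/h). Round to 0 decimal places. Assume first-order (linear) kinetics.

14 L/h

k = ln2 / t½ = 0.693147 / 12.7 = 0.05458 h⁻¹
CL = k × Vd = 0.05458 × 261 = 14.25 L/h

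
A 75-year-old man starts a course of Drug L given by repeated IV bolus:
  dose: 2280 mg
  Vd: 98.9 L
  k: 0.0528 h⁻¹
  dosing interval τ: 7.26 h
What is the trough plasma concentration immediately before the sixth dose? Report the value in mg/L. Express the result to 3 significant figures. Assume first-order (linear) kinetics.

C₀ per dose = Dose / Vd = 2280 / 98.9 = 23.05 mg/L
Fraction remaining after one interval: r = e^(−kτ) = e^(−0.05280 × 7.26) = 0.6816
Before dose 6, 5 doses have been given (aged 1τ, 2τ, 3τ, 4τ, 5τ).
C_trough = C₀ × (r + r² + … + r^5) = C₀ × r(1−r^5)/(1−r)
        = 23.05 × 0.6816 × (1 − 0.1471) / (1 − 0.6816) = 42.08 mg/L

42.1 mg/L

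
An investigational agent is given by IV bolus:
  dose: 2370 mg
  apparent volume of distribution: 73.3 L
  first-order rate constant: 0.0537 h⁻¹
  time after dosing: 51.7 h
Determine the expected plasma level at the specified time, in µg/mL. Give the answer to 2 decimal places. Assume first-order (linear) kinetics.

C₀ = Dose / Vd = 2370 / 73.3 = 32.33 mg/L
C = C₀ · e^(−k·t) = 32.33 × e^(−0.05370 × 51.7)
  = 32.33 × 0.06227 = 2.013 mg/L
(2.013 mg/L = 2.013 µg/mL)

2.01 µg/mL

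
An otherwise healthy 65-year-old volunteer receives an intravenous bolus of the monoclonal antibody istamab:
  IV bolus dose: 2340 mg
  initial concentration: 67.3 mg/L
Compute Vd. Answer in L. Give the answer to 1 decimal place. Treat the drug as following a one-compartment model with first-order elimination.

34.8 L

Vd = Dose / C₀ = 2340 / 67.3 = 34.77 L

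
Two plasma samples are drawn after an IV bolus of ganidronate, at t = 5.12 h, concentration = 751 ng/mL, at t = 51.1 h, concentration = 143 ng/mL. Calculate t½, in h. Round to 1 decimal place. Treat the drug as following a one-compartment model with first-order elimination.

19.2 h

k = ln(C₁/C₂) / (t₂ − t₁) = ln(751/143) / (51.1 − 5.12)
  = 1.659 / 45.98 = 0.03608 h⁻¹
t½ = ln2 / k = 0.693147 / 0.03608 = 19.21 h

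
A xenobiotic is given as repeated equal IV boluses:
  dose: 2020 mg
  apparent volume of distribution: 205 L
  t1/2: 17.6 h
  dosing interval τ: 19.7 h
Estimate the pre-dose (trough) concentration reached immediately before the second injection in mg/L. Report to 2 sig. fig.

C₀ per dose = Dose / Vd = 2020 / 205 = 9.854 mg/L
k = ln2 / t½ = 0.693147 / 17.6 = 0.03938 h⁻¹
Fraction remaining after one interval: r = e^(−kτ) = e^(−0.03938 × 19.7) = 0.4603
Before dose 2, 1 dose has been given (aged 1τ).
C_trough = C₀ × r = 9.854 × 0.4603 = 4.536 mg/L

4.5 mg/L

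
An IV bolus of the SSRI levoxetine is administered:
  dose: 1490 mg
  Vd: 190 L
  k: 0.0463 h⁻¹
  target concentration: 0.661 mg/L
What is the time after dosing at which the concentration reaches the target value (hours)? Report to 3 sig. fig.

C₀ = Dose / Vd = 1490 / 190 = 7.842 mg/L
t = ln(C₀ / C) / k = ln(7.842 / 0.661) / 0.04630
  = ln(11.86) / 0.04630 = 2.473 / 0.04630 = 53.41 h

53.4 h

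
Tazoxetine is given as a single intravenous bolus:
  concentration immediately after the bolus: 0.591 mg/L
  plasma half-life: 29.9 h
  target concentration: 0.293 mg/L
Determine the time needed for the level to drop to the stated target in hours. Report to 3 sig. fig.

k = ln2 / t½ = 0.693147 / 29.9 = 0.02318 h⁻¹
t = ln(C₀ / C) / k = ln(0.5910 / 0.293) / 0.02318
  = ln(2.017) / 0.02318 = 0.7016 / 0.02318 = 30.27 h

30.3 h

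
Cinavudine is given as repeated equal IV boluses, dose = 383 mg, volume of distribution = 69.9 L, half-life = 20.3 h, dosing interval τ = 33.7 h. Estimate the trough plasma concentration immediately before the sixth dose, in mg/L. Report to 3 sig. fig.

C₀ per dose = Dose / Vd = 383 / 69.9 = 5.479 mg/L
k = ln2 / t½ = 0.693147 / 20.3 = 0.03415 h⁻¹
Fraction remaining after one interval: r = e^(−kτ) = e^(−0.03415 × 33.7) = 0.3164
Before dose 6, 5 doses have been given (aged 1τ, 2τ, 3τ, 4τ, 5τ).
C_trough = C₀ × (r + r² + … + r^5) = C₀ × r(1−r^5)/(1−r)
        = 5.479 × 0.3164 × (1 − 0.003171) / (1 − 0.3164) = 2.528 mg/L

2.53 mg/L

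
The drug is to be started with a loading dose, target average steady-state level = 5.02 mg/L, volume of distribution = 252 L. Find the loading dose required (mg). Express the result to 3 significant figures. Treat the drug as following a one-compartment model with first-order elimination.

1270 mg

LD = Css × Vd = 5.02 × 252 = 1265 mg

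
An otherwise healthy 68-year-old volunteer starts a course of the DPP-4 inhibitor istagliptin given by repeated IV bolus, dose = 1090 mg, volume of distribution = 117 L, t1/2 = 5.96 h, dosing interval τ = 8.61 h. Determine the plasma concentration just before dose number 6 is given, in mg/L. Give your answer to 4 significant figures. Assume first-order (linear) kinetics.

5.374 mg/L

C₀ per dose = Dose / Vd = 1090 / 117 = 9.316 mg/L
k = ln2 / t½ = 0.693147 / 5.96 = 0.1163 h⁻¹
Fraction remaining after one interval: r = e^(−kτ) = e^(−0.1163 × 8.61) = 0.3674
Before dose 6, 5 doses have been given (aged 1τ, 2τ, 3τ, 4τ, 5τ).
C_trough = C₀ × (r + r² + … + r^5) = C₀ × r(1−r^5)/(1−r)
        = 9.316 × 0.3674 × (1 − 0.006694) / (1 − 0.3674) = 5.374 mg/L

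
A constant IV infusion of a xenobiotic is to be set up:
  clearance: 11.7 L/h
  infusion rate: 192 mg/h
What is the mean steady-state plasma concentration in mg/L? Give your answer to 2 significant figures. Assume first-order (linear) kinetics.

16 mg/L

At steady state Css = R₀ / CL = 192 / 11.70 = 16.41 mg/L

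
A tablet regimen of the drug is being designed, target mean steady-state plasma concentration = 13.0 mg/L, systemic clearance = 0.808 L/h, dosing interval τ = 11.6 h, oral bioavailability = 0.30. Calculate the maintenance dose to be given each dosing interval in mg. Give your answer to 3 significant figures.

At steady state, F × (Dose/τ) = Css × CL.
Dose = Css × CL × τ / F = 13.0 × 0.8080 × 11.6 / 0.30 = 406.2 mg

406 mg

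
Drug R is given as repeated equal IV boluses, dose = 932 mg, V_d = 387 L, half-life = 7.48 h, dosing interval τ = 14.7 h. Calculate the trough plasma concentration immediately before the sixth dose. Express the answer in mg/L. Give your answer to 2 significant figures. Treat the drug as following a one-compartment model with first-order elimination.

0.83 mg/L

C₀ per dose = Dose / Vd = 932 / 387 = 2.408 mg/L
k = ln2 / t½ = 0.693147 / 7.48 = 0.09267 h⁻¹
Fraction remaining after one interval: r = e^(−kτ) = e^(−0.09267 × 14.7) = 0.2561
Before dose 6, 5 doses have been given (aged 1τ, 2τ, 3τ, 4τ, 5τ).
C_trough = C₀ × (r + r² + … + r^5) = C₀ × r(1−r^5)/(1−r)
        = 2.408 × 0.2561 × (1 − 0.001102) / (1 − 0.2561) = 0.8281 mg/L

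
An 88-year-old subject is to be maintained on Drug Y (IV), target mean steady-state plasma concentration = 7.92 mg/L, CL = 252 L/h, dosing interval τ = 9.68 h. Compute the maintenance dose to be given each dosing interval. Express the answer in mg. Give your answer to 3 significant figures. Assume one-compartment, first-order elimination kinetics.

19300 mg

At steady state, Dose/τ = Css × CL.
Dose = Css × CL × τ = 7.92 × 252.0 × 9.68 = 19320 mg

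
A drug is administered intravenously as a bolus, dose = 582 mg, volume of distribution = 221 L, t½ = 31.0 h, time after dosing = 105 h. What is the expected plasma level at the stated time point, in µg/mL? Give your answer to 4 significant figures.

C₀ = Dose / Vd = 582.0 / 221 = 2.633 mg/L
k = ln2 / t½ = 0.693147 / 31.0 = 0.02236 h⁻¹
C = C₀ · e^(−k·t) = 2.633 × e^(−0.02236 × 105)
  = 2.633 × 0.09558 = 0.2517 mg/L
(0.2517 mg/L = 0.2517 µg/mL)

0.2517 µg/mL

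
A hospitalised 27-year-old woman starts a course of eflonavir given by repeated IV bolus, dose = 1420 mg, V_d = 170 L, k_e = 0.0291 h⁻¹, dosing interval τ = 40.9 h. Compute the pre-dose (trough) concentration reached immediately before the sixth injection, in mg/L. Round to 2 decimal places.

3.64 mg/L

C₀ per dose = Dose / Vd = 1420 / 170 = 8.353 mg/L
Fraction remaining after one interval: r = e^(−kτ) = e^(−0.02910 × 40.9) = 0.3042
Before dose 6, 5 doses have been given (aged 1τ, 2τ, 3τ, 4τ, 5τ).
C_trough = C₀ × (r + r² + … + r^5) = C₀ × r(1−r^5)/(1−r)
        = 8.353 × 0.3042 × (1 − 0.002605) / (1 − 0.3042) = 3.642 mg/L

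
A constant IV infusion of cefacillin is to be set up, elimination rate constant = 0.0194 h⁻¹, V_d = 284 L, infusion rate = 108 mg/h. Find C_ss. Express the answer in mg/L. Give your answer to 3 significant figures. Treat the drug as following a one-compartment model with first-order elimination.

CL = k × Vd = 0.01940 × 284 = 5.510 L/h
At steady state Css = R₀ / CL = 108 / 5.510 = 19.60 mg/L

19.6 mg/L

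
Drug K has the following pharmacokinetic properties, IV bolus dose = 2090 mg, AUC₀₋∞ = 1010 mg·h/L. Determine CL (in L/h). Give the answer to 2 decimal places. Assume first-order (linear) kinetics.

CL = Dose / AUC = 2090 / 1010 = 2.069 L/h

2.07 L/h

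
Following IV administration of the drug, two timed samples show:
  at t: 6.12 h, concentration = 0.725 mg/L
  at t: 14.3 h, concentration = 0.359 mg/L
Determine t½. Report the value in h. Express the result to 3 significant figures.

8.07 h

k = ln(C₁/C₂) / (t₂ − t₁) = ln(0.725/0.359) / (14.3 − 6.12)
  = 0.7028 / 8.180 = 0.08592 h⁻¹
t½ = ln2 / k = 0.693147 / 0.08592 = 8.067 h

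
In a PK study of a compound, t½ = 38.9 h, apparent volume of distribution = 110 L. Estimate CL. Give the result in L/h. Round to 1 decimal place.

k = ln2 / t½ = 0.693147 / 38.9 = 0.01782 h⁻¹
CL = k × Vd = 0.01782 × 110 = 1.960 L/h

2.0 L/h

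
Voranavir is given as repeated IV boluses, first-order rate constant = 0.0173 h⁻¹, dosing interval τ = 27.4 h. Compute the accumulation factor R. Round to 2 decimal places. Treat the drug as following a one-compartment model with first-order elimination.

2.65

e^(−kτ) = e^(−0.01730 × 27.4) = 0.6225
Accumulation ratio R = 1 / (1 − e^(−kτ)) = 1 / (1 − 0.6225) = 2.649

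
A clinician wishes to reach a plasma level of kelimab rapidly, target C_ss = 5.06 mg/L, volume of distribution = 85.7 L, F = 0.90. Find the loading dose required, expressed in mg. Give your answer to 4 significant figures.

LD = Css × Vd / F = 5.06 × 85.7 / 0.90 = 481.8 mg

481.8 mg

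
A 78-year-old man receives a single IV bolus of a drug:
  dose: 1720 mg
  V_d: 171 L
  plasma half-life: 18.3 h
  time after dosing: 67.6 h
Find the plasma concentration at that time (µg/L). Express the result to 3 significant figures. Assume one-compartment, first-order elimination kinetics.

C₀ = Dose / Vd = 1720 / 171 = 10.06 mg/L
k = ln2 / t½ = 0.693147 / 18.3 = 0.03788 h⁻¹
C = C₀ · e^(−k·t) = 10.06 × e^(−0.03788 × 67.6)
  = 10.06 × 0.07725 = 0.7771 mg/L
Convert: 0.7771 mg/L × 1000 = 777.1 µg/L

777 µg/L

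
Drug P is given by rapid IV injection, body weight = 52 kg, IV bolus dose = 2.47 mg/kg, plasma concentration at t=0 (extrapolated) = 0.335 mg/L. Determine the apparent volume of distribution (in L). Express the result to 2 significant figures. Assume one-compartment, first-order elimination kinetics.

Dose = 2.47 × 52 = 128.4 mg
Vd = Dose / C₀ = 128.4 / 0.335 = 383.3 L

380 L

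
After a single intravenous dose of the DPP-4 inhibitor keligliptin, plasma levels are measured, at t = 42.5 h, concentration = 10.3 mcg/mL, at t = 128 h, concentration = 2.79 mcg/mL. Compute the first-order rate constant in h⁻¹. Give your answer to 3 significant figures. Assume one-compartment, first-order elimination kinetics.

k = ln(C₁/C₂) / (t₂ − t₁) = ln(10.3/2.79) / (128 − 42.5)
  = 1.306 / 85.50 = 0.01527 h⁻¹

0.0153 h⁻¹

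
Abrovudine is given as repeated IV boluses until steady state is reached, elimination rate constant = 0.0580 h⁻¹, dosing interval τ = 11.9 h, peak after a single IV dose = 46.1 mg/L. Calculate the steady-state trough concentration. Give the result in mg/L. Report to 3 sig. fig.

46.4 mg/L

e^(−kτ) = e^(−0.05800 × 11.9) = 0.5015
Accumulation ratio R = 1 / (1 − e^(−kτ)) = 1 / (1 − 0.5015) = 2.006
Steady-state trough = C₀ × R × e^(−kτ) = 46.1 × 2.006 × 0.5015 = 46.38 mg/L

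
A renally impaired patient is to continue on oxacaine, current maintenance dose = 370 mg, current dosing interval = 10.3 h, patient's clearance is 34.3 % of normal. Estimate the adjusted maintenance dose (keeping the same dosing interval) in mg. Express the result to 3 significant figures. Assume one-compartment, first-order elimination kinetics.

To keep the same average steady-state level, dosing rate must scale with clearance.
CL ratio = 34.3 / 100 = 0.3430
New dose (same interval) = 370 × 0.3430 = 126.9 mg

127 mg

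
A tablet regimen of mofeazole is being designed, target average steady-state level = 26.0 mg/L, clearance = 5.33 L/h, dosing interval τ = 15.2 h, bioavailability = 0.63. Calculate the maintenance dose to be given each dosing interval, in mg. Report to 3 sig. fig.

3340 mg

At steady state, F × (Dose/τ) = Css × CL.
Dose = Css × CL × τ / F = 26.0 × 5.330 × 15.2 / 0.63 = 3344 mg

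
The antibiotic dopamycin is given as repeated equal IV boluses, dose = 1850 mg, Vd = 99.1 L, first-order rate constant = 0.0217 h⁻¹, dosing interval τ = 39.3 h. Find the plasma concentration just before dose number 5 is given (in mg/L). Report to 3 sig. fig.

13.4 mg/L

C₀ per dose = Dose / Vd = 1850 / 99.1 = 18.67 mg/L
Fraction remaining after one interval: r = e^(−kτ) = e^(−0.02170 × 39.3) = 0.4262
Before dose 5, 4 doses have been given (aged 1τ, 2τ, 3τ, 4τ).
C_trough = C₀ × (r + r² + … + r^4) = C₀ × r(1−r^4)/(1−r)
        = 18.67 × 0.4262 × (1 − 0.03300) / (1 − 0.4262) = 13.41 mg/L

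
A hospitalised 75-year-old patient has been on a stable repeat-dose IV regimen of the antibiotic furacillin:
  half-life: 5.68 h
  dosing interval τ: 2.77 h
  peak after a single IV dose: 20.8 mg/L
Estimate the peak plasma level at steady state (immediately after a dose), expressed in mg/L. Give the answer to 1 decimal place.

72.5 mg/L

k = ln2 / t½ = 0.693147 / 5.68 = 0.1220 h⁻¹
e^(−kτ) = e^(−0.1220 × 2.77) = 0.7132
Accumulation ratio R = 1 / (1 − e^(−kτ)) = 1 / (1 − 0.7132) = 3.487
Steady-state peak = C₀ × R = 20.8 × 3.487 = 72.53 mg/L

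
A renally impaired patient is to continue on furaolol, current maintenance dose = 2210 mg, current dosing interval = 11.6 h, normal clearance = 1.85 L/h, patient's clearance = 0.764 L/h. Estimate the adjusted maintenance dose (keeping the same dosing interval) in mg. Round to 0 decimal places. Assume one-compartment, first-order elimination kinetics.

913 mg

To keep the same average steady-state level, dosing rate must scale with clearance.
CL ratio = 0.764 / 1.85 = 0.4130
New dose (same interval) = 2210 × 0.4130 = 912.7 mg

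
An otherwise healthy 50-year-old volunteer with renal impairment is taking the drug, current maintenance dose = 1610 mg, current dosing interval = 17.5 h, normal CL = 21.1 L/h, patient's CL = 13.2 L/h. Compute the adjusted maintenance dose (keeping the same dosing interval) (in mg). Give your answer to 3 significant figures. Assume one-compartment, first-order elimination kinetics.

1010 mg

To keep the same average steady-state level, dosing rate must scale with clearance.
CL ratio = 13.2 / 21.1 = 0.6256
New dose (same interval) = 1610 × 0.6256 = 1007 mg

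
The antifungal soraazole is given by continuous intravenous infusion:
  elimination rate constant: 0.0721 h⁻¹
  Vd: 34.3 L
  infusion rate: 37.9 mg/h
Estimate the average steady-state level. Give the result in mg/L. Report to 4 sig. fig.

CL = k × Vd = 0.07210 × 34.3 = 2.473 L/h
At steady state Css = R₀ / CL = 37.9 / 2.473 = 15.33 mg/L

15.33 mg/L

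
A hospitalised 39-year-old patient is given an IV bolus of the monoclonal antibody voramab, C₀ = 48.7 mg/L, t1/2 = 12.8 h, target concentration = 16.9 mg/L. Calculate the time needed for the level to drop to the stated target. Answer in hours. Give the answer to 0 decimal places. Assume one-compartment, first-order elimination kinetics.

k = ln2 / t½ = 0.693147 / 12.8 = 0.05415 h⁻¹
t = ln(C₀ / C) / k = ln(48.70 / 16.9) / 0.05415
  = ln(2.882) / 0.05415 = 1.058 / 0.05415 = 19.54 h

20 h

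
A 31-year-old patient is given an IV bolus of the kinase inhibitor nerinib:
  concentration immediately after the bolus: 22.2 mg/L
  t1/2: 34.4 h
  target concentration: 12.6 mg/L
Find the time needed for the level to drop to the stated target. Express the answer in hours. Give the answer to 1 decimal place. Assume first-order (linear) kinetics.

28.1 h

k = ln2 / t½ = 0.693147 / 34.4 = 0.02015 h⁻¹
t = ln(C₀ / C) / k = ln(22.20 / 12.6) / 0.02015
  = ln(1.762) / 0.02015 = 0.5664 / 0.02015 = 28.11 h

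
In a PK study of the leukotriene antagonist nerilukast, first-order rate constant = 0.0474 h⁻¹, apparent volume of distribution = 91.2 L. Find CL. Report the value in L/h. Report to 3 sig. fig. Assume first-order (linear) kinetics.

4.32 L/h

CL = k × Vd = 0.0474 × 91.2 = 4.323 L/h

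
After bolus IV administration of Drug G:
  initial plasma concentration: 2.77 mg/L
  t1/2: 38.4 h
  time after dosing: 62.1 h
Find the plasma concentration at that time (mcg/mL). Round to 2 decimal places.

0.90 mcg/mL

k = ln2 / t½ = 0.693147 / 38.4 = 0.01805 h⁻¹
C = C₀ · e^(−k·t) = 2.770 × e^(−0.01805 × 62.1)
  = 2.770 × 0.3260 = 0.9030 mg/L
(0.9030 mg/L = 0.9030 mcg/mL)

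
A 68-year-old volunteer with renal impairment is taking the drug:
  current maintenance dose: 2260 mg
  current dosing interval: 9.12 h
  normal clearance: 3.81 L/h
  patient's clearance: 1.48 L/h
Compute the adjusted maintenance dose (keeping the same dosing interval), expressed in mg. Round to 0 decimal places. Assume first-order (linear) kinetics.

To keep the same average steady-state level, dosing rate must scale with clearance.
CL ratio = 1.48 / 3.81 = 0.3885
New dose (same interval) = 2260 × 0.3885 = 878.0 mg

878 mg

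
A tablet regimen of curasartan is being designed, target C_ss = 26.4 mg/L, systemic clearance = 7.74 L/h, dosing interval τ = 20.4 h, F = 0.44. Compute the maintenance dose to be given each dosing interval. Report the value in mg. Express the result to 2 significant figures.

At steady state, F × (Dose/τ) = Css × CL.
Dose = Css × CL × τ / F = 26.4 × 7.740 × 20.4 / 0.44 = 9474 mg

9500 mg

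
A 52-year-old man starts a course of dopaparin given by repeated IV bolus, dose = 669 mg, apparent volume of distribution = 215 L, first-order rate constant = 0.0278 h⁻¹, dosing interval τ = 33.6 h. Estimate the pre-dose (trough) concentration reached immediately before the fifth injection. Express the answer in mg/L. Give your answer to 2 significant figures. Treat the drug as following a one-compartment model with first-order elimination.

C₀ per dose = Dose / Vd = 669 / 215 = 3.112 mg/L
Fraction remaining after one interval: r = e^(−kτ) = e^(−0.02780 × 33.6) = 0.3929
Before dose 5, 4 doses have been given (aged 1τ, 2τ, 3τ, 4τ).
C_trough = C₀ × (r + r² + … + r^4) = C₀ × r(1−r^4)/(1−r)
        = 3.112 × 0.3929 × (1 − 0.02383) / (1 − 0.3929) = 1.966 mg/L

2.0 mg/L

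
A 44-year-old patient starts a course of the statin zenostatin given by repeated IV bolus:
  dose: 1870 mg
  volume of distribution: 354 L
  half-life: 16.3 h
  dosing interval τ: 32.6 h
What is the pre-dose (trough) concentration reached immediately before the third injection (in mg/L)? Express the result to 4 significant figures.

1.651 mg/L

C₀ per dose = Dose / Vd = 1870 / 354 = 5.282 mg/L
k = ln2 / t½ = 0.693147 / 16.3 = 0.04252 h⁻¹
Fraction remaining after one interval: r = e^(−kτ) = e^(−0.04252 × 32.6) = 0.2500
Before dose 3, 2 doses have been given (aged 1τ, 2τ).
C_trough = C₀ × (r + r²) = 5.282 × (0.2500 + 0.06250) = 1.651 mg/L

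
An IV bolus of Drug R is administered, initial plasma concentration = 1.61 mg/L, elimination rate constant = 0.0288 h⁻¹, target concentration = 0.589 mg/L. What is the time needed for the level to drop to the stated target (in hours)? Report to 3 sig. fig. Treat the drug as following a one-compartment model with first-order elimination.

t = ln(C₀ / C) / k = ln(1.610 / 0.589) / 0.02880
  = ln(2.733) / 0.02880 = 1.005 / 0.02880 = 34.90 h

34.9 h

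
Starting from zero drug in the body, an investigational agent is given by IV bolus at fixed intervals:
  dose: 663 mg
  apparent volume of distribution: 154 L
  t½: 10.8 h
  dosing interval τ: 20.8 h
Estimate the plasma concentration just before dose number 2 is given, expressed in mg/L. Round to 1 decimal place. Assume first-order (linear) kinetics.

1.1 mg/L

C₀ per dose = Dose / Vd = 663 / 154 = 4.305 mg/L
k = ln2 / t½ = 0.693147 / 10.8 = 0.06418 h⁻¹
Fraction remaining after one interval: r = e^(−kτ) = e^(−0.06418 × 20.8) = 0.2632
Before dose 2, 1 dose has been given (aged 1τ).
C_trough = C₀ × r = 4.305 × 0.2632 = 1.133 mg/L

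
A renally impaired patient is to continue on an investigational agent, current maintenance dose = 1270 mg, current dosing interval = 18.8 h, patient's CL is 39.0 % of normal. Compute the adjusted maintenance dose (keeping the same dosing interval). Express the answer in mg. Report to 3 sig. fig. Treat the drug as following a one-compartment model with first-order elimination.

To keep the same average steady-state level, dosing rate must scale with clearance.
CL ratio = 39.0 / 100 = 0.3900
New dose (same interval) = 1270 × 0.3900 = 495.3 mg

495 mg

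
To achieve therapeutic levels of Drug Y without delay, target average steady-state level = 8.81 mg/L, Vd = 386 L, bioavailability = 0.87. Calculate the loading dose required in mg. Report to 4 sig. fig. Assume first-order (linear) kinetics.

3909 mg

LD = Css × Vd / F = 8.81 × 386 / 0.87 = 3909 mg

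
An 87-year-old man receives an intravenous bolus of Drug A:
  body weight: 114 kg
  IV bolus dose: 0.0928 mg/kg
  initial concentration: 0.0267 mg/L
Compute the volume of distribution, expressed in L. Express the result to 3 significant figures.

396 L

Dose = 0.0928 × 114 = 10.58 mg
Vd = Dose / C₀ = 10.58 / 0.0267 = 396.3 L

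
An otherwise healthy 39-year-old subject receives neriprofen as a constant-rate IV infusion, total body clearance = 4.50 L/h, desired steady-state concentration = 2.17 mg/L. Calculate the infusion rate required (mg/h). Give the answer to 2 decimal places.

9.77 mg/h

At steady state, infusion rate R₀ = Css × CL = 2.17 × 4.500 = 9.765 mg/h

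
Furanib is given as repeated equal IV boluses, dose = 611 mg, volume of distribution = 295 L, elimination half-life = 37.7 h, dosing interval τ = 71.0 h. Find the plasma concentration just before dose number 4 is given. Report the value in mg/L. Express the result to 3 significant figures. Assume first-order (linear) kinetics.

0.755 mg/L

C₀ per dose = Dose / Vd = 611 / 295 = 2.071 mg/L
k = ln2 / t½ = 0.693147 / 37.7 = 0.01839 h⁻¹
Fraction remaining after one interval: r = e^(−kτ) = e^(−0.01839 × 71.0) = 0.2710
Before dose 4, 3 doses have been given (aged 1τ, 2τ, 3τ).
C_trough = C₀ × (r + r² + … + r^3) = C₀ × r(1−r^3)/(1−r)
        = 2.071 × 0.2710 × (1 − 0.01990) / (1 − 0.2710) = 0.7546 mg/L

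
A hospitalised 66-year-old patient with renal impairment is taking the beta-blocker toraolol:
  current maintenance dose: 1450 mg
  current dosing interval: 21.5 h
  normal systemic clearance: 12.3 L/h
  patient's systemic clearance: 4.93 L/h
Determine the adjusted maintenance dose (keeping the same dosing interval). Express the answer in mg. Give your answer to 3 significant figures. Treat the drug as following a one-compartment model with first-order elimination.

To keep the same average steady-state level, dosing rate must scale with clearance.
CL ratio = 4.93 / 12.3 = 0.4008
New dose (same interval) = 1450 × 0.4008 = 581.2 mg

581 mg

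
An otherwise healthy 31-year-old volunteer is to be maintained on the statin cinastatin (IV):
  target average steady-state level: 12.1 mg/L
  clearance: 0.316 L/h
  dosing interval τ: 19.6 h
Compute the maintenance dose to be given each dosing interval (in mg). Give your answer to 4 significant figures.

74.94 mg

At steady state, Dose/τ = Css × CL.
Dose = Css × CL × τ = 12.1 × 0.3160 × 19.6 = 74.94 mg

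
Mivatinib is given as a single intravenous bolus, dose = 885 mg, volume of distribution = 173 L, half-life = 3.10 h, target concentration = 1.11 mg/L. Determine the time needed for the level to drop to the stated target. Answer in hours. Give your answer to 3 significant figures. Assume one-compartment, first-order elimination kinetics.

6.83 h

C₀ = Dose / Vd = 885.0 / 173 = 5.116 mg/L
k = ln2 / t½ = 0.693147 / 3.10 = 0.2236 h⁻¹
t = ln(C₀ / C) / k = ln(5.116 / 1.11) / 0.2236
  = ln(4.609) / 0.2236 = 1.528 / 0.2236 = 6.834 h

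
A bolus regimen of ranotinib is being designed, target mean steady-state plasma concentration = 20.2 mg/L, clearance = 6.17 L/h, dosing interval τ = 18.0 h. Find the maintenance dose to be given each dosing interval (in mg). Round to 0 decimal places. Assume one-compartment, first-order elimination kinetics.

2243 mg

At steady state, Dose/τ = Css × CL.
Dose = Css × CL × τ = 20.2 × 6.170 × 18.0 = 2243 mg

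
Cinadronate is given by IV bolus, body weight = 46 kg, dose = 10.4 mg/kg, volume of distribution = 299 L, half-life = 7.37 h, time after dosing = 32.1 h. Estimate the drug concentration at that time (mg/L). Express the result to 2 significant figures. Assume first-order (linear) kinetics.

0.078 mg/L

Total dose = 10.4 × 46 = 478.4 mg
C₀ = Dose / Vd = 478.4 / 299 = 1.600 mg/L
k = ln2 / t½ = 0.693147 / 7.37 = 0.09405 h⁻¹
C = C₀ · e^(−k·t) = 1.600 × e^(−0.09405 × 32.1)
  = 1.600 × 0.04885 = 0.07816 mg/L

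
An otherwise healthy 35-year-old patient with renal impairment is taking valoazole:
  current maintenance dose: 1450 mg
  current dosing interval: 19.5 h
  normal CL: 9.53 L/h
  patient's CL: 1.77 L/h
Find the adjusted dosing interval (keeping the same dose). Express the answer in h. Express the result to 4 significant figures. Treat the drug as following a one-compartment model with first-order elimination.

To keep the same average steady-state level, dosing rate must scale with clearance.
CL ratio = 1.77 / 9.53 = 0.1857
New interval (same dose) = 19.5 / 0.1857 = 105.0 h

105.0 h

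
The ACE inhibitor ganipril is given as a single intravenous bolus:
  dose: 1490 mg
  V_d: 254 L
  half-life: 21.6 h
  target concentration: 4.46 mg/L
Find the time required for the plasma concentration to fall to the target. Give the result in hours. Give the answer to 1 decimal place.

8.5 h

C₀ = Dose / Vd = 1490 / 254 = 5.866 mg/L
k = ln2 / t½ = 0.693147 / 21.6 = 0.03209 h⁻¹
t = ln(C₀ / C) / k = ln(5.866 / 4.46) / 0.03209
  = ln(1.315) / 0.03209 = 0.2738 / 0.03209 = 8.532 h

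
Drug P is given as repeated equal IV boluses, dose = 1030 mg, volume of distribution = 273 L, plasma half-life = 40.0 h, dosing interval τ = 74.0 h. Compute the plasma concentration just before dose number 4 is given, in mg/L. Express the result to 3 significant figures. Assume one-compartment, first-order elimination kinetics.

C₀ per dose = Dose / Vd = 1030 / 273 = 3.773 mg/L
k = ln2 / t½ = 0.693147 / 40.0 = 0.01733 h⁻¹
Fraction remaining after one interval: r = e^(−kτ) = e^(−0.01733 × 74.0) = 0.2774
Before dose 4, 3 doses have been given (aged 1τ, 2τ, 3τ).
C_trough = C₀ × (r + r² + … + r^3) = C₀ × r(1−r^3)/(1−r)
        = 3.773 × 0.2774 × (1 − 0.02135) / (1 − 0.2774) = 1.417 mg/L

1.42 mg/L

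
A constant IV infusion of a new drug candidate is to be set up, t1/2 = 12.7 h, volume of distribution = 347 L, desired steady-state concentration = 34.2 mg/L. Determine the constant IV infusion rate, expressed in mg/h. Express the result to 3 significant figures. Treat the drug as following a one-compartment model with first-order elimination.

648 mg/h

k = ln2 / t½ = 0.693147 / 12.7 = 0.05458 h⁻¹
CL = k × Vd = 0.05458 × 347 = 18.94 L/h
At steady state, infusion rate R₀ = Css × CL = 34.2 × 18.94 = 647.7 mg/h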